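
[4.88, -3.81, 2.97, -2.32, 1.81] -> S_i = 4.88*(-0.78)^i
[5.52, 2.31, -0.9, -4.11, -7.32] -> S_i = 5.52 + -3.21*i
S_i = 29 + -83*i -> [29, -54, -137, -220, -303]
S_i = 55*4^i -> [55, 220, 880, 3520, 14080]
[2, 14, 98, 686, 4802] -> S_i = 2*7^i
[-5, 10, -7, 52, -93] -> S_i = Random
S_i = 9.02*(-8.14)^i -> [9.02, -73.42, 597.66, -4864.97, 39600.82]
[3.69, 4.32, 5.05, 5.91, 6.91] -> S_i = 3.69*1.17^i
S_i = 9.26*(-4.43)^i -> [9.26, -41.02, 181.73, -805.05, 3566.37]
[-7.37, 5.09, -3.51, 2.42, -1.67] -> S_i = -7.37*(-0.69)^i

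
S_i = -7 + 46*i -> [-7, 39, 85, 131, 177]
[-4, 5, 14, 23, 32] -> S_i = -4 + 9*i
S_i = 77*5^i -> [77, 385, 1925, 9625, 48125]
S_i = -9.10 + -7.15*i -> [-9.1, -16.25, -23.4, -30.55, -37.7]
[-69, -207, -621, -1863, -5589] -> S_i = -69*3^i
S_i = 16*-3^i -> [16, -48, 144, -432, 1296]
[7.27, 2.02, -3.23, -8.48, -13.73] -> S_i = 7.27 + -5.25*i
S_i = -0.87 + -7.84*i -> [-0.87, -8.71, -16.55, -24.39, -32.23]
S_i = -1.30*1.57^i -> [-1.3, -2.04, -3.2, -5.03, -7.9]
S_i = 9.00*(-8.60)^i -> [9.0, -77.4, 665.64, -5724.5, 49230.73]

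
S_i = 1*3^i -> [1, 3, 9, 27, 81]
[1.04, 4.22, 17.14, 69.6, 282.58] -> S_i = 1.04*4.06^i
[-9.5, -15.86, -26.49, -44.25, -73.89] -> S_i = -9.50*1.67^i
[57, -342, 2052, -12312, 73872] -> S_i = 57*-6^i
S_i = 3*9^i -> [3, 27, 243, 2187, 19683]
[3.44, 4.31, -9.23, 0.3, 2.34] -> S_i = Random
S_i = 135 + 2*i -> [135, 137, 139, 141, 143]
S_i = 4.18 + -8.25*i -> [4.18, -4.07, -12.32, -20.57, -28.82]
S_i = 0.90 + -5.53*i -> [0.9, -4.63, -10.16, -15.69, -21.22]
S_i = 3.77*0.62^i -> [3.77, 2.34, 1.45, 0.9, 0.56]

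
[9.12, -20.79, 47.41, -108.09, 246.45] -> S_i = 9.12*(-2.28)^i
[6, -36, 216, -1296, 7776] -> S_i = 6*-6^i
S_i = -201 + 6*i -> [-201, -195, -189, -183, -177]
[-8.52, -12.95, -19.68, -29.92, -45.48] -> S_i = -8.52*1.52^i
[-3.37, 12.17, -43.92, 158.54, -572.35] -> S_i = -3.37*(-3.61)^i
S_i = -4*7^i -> [-4, -28, -196, -1372, -9604]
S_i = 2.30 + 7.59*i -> [2.3, 9.89, 17.48, 25.07, 32.66]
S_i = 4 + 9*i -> [4, 13, 22, 31, 40]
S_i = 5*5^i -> [5, 25, 125, 625, 3125]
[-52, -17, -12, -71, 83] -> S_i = Random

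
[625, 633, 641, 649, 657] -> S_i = 625 + 8*i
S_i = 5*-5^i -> [5, -25, 125, -625, 3125]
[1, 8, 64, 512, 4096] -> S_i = 1*8^i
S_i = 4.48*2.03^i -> [4.48, 9.09, 18.46, 37.48, 76.08]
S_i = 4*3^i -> [4, 12, 36, 108, 324]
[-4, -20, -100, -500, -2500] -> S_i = -4*5^i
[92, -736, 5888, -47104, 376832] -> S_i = 92*-8^i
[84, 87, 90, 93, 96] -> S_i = 84 + 3*i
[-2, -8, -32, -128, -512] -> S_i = -2*4^i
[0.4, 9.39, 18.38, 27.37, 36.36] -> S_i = 0.40 + 8.99*i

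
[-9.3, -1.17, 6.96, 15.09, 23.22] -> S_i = -9.30 + 8.13*i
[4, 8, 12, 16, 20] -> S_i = 4 + 4*i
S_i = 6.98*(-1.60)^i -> [6.98, -11.17, 17.87, -28.59, 45.74]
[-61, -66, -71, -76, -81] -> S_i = -61 + -5*i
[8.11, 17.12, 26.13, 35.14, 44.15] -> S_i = 8.11 + 9.01*i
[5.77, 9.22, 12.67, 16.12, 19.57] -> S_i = 5.77 + 3.45*i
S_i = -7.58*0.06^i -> [-7.58, -0.45, -0.03, -0.0, -0.0]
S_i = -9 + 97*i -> [-9, 88, 185, 282, 379]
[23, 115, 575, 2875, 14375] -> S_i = 23*5^i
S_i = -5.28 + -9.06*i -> [-5.28, -14.34, -23.4, -32.46, -41.52]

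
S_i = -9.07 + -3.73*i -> [-9.07, -12.8, -16.53, -20.26, -23.99]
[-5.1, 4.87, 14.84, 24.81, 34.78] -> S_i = -5.10 + 9.97*i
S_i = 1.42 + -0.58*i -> [1.42, 0.84, 0.26, -0.32, -0.9]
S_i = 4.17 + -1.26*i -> [4.17, 2.91, 1.65, 0.39, -0.87]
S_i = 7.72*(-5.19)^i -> [7.72, -40.07, 207.95, -1079.24, 5601.27]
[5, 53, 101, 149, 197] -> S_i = 5 + 48*i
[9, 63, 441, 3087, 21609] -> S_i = 9*7^i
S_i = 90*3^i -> [90, 270, 810, 2430, 7290]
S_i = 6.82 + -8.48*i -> [6.82, -1.66, -10.14, -18.62, -27.1]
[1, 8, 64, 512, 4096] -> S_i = 1*8^i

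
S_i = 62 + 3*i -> [62, 65, 68, 71, 74]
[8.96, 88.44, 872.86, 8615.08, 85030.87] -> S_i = 8.96*9.87^i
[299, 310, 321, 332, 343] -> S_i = 299 + 11*i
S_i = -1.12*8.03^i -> [-1.12, -8.99, -72.22, -579.92, -4656.72]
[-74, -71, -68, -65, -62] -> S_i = -74 + 3*i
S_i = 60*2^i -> [60, 120, 240, 480, 960]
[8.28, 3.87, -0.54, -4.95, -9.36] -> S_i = 8.28 + -4.41*i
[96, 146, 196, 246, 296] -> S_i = 96 + 50*i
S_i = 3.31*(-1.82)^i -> [3.31, -6.02, 10.96, -19.95, 36.32]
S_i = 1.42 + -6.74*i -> [1.42, -5.32, -12.06, -18.8, -25.54]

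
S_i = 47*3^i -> [47, 141, 423, 1269, 3807]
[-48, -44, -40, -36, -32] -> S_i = -48 + 4*i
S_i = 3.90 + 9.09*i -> [3.9, 12.99, 22.08, 31.17, 40.26]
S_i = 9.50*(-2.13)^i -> [9.5, -20.24, 43.1, -91.8, 195.54]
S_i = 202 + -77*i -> [202, 125, 48, -29, -106]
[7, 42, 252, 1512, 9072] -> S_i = 7*6^i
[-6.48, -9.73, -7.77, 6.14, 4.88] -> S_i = Random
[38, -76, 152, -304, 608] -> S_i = 38*-2^i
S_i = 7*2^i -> [7, 14, 28, 56, 112]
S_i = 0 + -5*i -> [0, -5, -10, -15, -20]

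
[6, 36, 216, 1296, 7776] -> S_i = 6*6^i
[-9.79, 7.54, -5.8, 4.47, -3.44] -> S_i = -9.79*(-0.77)^i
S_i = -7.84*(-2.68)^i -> [-7.84, 21.01, -56.31, 150.91, -404.44]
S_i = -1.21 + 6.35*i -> [-1.21, 5.14, 11.49, 17.84, 24.19]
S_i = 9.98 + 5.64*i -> [9.98, 15.62, 21.26, 26.9, 32.54]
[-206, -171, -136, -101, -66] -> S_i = -206 + 35*i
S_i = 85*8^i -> [85, 680, 5440, 43520, 348160]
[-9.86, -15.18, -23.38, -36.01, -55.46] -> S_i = -9.86*1.54^i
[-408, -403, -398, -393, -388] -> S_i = -408 + 5*i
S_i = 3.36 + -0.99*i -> [3.36, 2.37, 1.38, 0.39, -0.6]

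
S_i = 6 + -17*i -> [6, -11, -28, -45, -62]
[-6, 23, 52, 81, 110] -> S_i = -6 + 29*i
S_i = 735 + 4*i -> [735, 739, 743, 747, 751]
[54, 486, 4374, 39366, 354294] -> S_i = 54*9^i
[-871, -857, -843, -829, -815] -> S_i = -871 + 14*i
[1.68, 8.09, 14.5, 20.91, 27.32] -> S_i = 1.68 + 6.41*i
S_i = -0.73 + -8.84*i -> [-0.73, -9.57, -18.41, -27.25, -36.09]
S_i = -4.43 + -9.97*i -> [-4.43, -14.4, -24.37, -34.34, -44.31]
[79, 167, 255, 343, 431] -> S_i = 79 + 88*i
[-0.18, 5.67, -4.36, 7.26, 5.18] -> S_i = Random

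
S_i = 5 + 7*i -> [5, 12, 19, 26, 33]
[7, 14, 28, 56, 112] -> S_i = 7*2^i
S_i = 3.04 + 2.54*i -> [3.04, 5.58, 8.12, 10.66, 13.2]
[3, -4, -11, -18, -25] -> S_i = 3 + -7*i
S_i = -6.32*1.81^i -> [-6.32, -11.44, -20.7, -37.48, -67.83]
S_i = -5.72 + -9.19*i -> [-5.72, -14.91, -24.1, -33.29, -42.48]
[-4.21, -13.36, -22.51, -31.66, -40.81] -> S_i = -4.21 + -9.15*i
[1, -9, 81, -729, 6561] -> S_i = 1*-9^i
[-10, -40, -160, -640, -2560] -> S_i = -10*4^i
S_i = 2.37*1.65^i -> [2.37, 3.91, 6.45, 10.65, 17.57]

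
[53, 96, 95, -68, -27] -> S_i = Random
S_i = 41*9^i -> [41, 369, 3321, 29889, 269001]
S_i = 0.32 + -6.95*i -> [0.32, -6.63, -13.58, -20.53, -27.48]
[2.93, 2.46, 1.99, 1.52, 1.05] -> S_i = 2.93 + -0.47*i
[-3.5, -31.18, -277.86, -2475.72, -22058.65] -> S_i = -3.50*8.91^i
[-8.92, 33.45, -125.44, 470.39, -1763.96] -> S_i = -8.92*(-3.75)^i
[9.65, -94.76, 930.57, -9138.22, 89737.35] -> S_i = 9.65*(-9.82)^i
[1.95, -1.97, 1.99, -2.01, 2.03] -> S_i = 1.95*(-1.01)^i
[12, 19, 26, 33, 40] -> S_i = 12 + 7*i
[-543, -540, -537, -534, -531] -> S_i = -543 + 3*i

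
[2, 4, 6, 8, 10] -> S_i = 2 + 2*i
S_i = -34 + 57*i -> [-34, 23, 80, 137, 194]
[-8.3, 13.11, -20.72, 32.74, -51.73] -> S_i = -8.30*(-1.58)^i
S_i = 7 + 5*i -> [7, 12, 17, 22, 27]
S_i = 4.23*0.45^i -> [4.23, 1.9, 0.86, 0.39, 0.17]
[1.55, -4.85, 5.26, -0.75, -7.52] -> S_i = Random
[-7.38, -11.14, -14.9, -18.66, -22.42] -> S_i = -7.38 + -3.76*i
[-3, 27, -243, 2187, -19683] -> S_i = -3*-9^i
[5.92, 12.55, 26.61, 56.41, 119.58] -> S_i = 5.92*2.12^i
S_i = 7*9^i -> [7, 63, 567, 5103, 45927]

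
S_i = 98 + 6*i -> [98, 104, 110, 116, 122]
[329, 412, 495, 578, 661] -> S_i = 329 + 83*i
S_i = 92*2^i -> [92, 184, 368, 736, 1472]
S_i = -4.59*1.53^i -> [-4.59, -7.02, -10.74, -16.44, -25.15]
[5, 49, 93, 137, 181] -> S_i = 5 + 44*i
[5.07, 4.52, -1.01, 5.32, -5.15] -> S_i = Random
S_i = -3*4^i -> [-3, -12, -48, -192, -768]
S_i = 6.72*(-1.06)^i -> [6.72, -7.12, 7.55, -8.0, 8.48]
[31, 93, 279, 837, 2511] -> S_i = 31*3^i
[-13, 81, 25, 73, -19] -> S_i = Random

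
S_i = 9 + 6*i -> [9, 15, 21, 27, 33]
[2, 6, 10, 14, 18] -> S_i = 2 + 4*i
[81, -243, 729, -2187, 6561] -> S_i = 81*-3^i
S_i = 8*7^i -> [8, 56, 392, 2744, 19208]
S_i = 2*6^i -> [2, 12, 72, 432, 2592]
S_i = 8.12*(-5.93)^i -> [8.12, -48.15, 285.54, -1693.25, 10040.95]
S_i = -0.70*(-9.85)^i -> [-0.7, 6.9, -67.92, 668.97, -6589.36]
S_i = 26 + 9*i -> [26, 35, 44, 53, 62]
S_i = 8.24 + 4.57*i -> [8.24, 12.81, 17.38, 21.95, 26.52]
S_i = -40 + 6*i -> [-40, -34, -28, -22, -16]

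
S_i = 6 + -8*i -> [6, -2, -10, -18, -26]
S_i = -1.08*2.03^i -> [-1.08, -2.19, -4.45, -9.03, -18.34]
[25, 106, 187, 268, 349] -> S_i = 25 + 81*i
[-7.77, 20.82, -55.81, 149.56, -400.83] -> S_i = -7.77*(-2.68)^i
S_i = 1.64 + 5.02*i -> [1.64, 6.66, 11.68, 16.7, 21.72]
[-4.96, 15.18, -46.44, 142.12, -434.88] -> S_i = -4.96*(-3.06)^i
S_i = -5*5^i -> [-5, -25, -125, -625, -3125]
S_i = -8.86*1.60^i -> [-8.86, -14.18, -22.68, -36.29, -58.06]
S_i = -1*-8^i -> [-1, 8, -64, 512, -4096]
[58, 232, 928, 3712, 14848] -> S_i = 58*4^i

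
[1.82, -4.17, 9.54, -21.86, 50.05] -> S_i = 1.82*(-2.29)^i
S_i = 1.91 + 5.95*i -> [1.91, 7.86, 13.81, 19.76, 25.71]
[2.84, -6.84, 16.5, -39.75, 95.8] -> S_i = 2.84*(-2.41)^i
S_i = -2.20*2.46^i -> [-2.2, -5.41, -13.31, -32.75, -80.57]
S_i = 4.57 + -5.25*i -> [4.57, -0.68, -5.93, -11.18, -16.43]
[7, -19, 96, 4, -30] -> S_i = Random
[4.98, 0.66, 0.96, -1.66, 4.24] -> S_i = Random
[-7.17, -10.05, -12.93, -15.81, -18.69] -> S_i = -7.17 + -2.88*i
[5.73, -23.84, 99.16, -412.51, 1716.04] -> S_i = 5.73*(-4.16)^i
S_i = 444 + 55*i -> [444, 499, 554, 609, 664]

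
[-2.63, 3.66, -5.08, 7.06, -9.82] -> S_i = -2.63*(-1.39)^i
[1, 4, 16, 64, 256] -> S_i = 1*4^i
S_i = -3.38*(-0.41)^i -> [-3.38, 1.39, -0.57, 0.23, -0.1]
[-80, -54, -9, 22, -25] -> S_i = Random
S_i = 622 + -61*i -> [622, 561, 500, 439, 378]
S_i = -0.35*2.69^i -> [-0.35, -0.94, -2.53, -6.81, -18.33]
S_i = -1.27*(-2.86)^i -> [-1.27, 3.63, -10.39, 29.71, -84.97]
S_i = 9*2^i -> [9, 18, 36, 72, 144]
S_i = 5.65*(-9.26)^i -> [5.65, -52.32, 484.47, -4486.23, 41542.48]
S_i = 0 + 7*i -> [0, 7, 14, 21, 28]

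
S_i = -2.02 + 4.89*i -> [-2.02, 2.87, 7.76, 12.65, 17.54]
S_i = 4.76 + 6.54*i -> [4.76, 11.3, 17.84, 24.38, 30.92]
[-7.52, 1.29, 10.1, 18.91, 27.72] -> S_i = -7.52 + 8.81*i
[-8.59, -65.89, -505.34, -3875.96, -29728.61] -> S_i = -8.59*7.67^i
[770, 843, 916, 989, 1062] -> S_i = 770 + 73*i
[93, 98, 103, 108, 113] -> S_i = 93 + 5*i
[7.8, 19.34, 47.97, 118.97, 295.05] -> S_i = 7.80*2.48^i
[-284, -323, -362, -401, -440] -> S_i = -284 + -39*i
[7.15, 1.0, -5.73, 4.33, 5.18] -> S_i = Random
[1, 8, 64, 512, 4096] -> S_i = 1*8^i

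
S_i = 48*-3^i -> [48, -144, 432, -1296, 3888]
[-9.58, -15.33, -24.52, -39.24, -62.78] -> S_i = -9.58*1.60^i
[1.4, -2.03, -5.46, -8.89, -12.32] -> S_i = 1.40 + -3.43*i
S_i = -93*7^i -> [-93, -651, -4557, -31899, -223293]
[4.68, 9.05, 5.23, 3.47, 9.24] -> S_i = Random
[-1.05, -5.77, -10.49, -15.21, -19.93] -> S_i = -1.05 + -4.72*i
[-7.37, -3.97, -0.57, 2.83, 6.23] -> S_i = -7.37 + 3.40*i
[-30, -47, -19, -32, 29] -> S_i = Random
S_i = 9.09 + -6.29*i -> [9.09, 2.8, -3.49, -9.78, -16.07]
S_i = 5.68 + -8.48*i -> [5.68, -2.8, -11.28, -19.76, -28.24]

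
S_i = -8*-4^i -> [-8, 32, -128, 512, -2048]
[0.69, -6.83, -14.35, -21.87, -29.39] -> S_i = 0.69 + -7.52*i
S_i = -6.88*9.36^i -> [-6.88, -64.4, -602.75, -5641.78, -52807.04]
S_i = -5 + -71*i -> [-5, -76, -147, -218, -289]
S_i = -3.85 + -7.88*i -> [-3.85, -11.73, -19.61, -27.49, -35.37]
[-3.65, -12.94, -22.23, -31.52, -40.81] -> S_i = -3.65 + -9.29*i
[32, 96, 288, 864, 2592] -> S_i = 32*3^i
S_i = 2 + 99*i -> [2, 101, 200, 299, 398]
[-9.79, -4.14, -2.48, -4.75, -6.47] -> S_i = Random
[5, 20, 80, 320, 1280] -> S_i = 5*4^i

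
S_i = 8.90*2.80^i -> [8.9, 24.92, 69.78, 195.37, 547.04]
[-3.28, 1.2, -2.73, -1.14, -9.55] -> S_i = Random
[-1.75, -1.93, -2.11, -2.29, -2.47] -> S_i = -1.75 + -0.18*i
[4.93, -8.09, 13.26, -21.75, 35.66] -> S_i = 4.93*(-1.64)^i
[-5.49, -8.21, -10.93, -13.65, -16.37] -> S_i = -5.49 + -2.72*i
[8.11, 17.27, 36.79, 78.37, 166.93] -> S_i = 8.11*2.13^i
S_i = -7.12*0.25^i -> [-7.12, -1.78, -0.44, -0.11, -0.03]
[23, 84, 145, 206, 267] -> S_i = 23 + 61*i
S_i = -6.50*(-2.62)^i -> [-6.5, 17.03, -44.62, 116.9, -306.28]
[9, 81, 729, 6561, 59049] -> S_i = 9*9^i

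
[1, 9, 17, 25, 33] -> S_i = 1 + 8*i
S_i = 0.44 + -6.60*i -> [0.44, -6.16, -12.76, -19.36, -25.96]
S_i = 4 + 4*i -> [4, 8, 12, 16, 20]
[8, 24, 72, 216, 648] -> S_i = 8*3^i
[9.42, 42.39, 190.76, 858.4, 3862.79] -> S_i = 9.42*4.50^i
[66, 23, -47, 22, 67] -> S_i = Random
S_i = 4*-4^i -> [4, -16, 64, -256, 1024]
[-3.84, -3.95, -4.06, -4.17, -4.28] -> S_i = -3.84 + -0.11*i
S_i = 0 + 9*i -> [0, 9, 18, 27, 36]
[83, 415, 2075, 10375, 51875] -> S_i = 83*5^i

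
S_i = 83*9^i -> [83, 747, 6723, 60507, 544563]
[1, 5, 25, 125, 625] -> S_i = 1*5^i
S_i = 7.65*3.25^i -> [7.65, 24.86, 80.8, 262.61, 853.48]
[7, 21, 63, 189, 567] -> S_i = 7*3^i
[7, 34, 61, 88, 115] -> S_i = 7 + 27*i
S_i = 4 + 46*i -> [4, 50, 96, 142, 188]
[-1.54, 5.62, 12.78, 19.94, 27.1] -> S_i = -1.54 + 7.16*i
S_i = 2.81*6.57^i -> [2.81, 18.46, 121.29, 796.9, 5235.62]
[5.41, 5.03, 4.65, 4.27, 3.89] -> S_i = 5.41 + -0.38*i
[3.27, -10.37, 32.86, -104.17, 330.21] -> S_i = 3.27*(-3.17)^i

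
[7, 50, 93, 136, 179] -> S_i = 7 + 43*i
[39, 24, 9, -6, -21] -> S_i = 39 + -15*i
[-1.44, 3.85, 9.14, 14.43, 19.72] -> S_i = -1.44 + 5.29*i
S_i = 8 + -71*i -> [8, -63, -134, -205, -276]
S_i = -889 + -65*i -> [-889, -954, -1019, -1084, -1149]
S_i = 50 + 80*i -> [50, 130, 210, 290, 370]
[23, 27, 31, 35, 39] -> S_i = 23 + 4*i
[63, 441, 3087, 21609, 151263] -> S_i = 63*7^i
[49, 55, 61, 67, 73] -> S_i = 49 + 6*i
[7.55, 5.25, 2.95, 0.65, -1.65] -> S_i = 7.55 + -2.30*i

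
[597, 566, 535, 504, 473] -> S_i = 597 + -31*i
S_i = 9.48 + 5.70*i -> [9.48, 15.18, 20.88, 26.58, 32.28]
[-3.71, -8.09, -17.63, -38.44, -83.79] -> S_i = -3.71*2.18^i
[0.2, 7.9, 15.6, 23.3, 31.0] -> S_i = 0.20 + 7.70*i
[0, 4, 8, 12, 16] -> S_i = 0 + 4*i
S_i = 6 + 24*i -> [6, 30, 54, 78, 102]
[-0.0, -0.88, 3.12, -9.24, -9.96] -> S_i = Random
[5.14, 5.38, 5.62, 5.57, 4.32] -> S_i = Random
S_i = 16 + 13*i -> [16, 29, 42, 55, 68]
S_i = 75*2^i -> [75, 150, 300, 600, 1200]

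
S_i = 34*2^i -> [34, 68, 136, 272, 544]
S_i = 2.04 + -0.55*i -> [2.04, 1.49, 0.94, 0.39, -0.16]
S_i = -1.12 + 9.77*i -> [-1.12, 8.65, 18.42, 28.19, 37.96]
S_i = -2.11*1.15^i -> [-2.11, -2.43, -2.79, -3.21, -3.69]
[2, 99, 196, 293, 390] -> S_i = 2 + 97*i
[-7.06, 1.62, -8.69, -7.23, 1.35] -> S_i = Random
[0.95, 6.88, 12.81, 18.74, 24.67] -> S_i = 0.95 + 5.93*i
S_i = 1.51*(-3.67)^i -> [1.51, -5.54, 20.34, -74.64, 273.93]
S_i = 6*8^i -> [6, 48, 384, 3072, 24576]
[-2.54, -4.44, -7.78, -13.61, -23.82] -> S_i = -2.54*1.75^i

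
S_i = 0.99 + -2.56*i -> [0.99, -1.57, -4.13, -6.69, -9.25]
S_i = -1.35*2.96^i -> [-1.35, -4.0, -11.83, -35.01, -103.63]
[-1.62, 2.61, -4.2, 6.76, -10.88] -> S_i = -1.62*(-1.61)^i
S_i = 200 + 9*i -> [200, 209, 218, 227, 236]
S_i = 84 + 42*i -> [84, 126, 168, 210, 252]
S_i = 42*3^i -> [42, 126, 378, 1134, 3402]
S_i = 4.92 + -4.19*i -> [4.92, 0.73, -3.46, -7.65, -11.84]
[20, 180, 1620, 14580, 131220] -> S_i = 20*9^i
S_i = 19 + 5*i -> [19, 24, 29, 34, 39]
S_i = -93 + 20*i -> [-93, -73, -53, -33, -13]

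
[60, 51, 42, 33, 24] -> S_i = 60 + -9*i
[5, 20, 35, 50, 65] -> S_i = 5 + 15*i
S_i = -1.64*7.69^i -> [-1.64, -12.61, -96.98, -745.8, -5735.21]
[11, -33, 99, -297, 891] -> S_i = 11*-3^i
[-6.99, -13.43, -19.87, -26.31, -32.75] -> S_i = -6.99 + -6.44*i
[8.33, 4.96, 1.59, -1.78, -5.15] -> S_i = 8.33 + -3.37*i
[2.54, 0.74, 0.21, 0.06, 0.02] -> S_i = 2.54*0.29^i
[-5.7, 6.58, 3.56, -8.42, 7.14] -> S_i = Random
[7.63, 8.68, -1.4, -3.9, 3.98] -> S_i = Random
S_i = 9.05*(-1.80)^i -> [9.05, -16.29, 29.32, -52.78, 95.0]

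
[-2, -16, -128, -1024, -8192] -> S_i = -2*8^i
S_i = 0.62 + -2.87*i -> [0.62, -2.25, -5.12, -7.99, -10.86]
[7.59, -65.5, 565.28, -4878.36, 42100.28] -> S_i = 7.59*(-8.63)^i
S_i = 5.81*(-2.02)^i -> [5.81, -11.74, 23.71, -47.89, 96.73]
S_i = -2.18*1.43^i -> [-2.18, -3.12, -4.46, -6.37, -9.12]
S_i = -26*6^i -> [-26, -156, -936, -5616, -33696]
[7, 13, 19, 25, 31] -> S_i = 7 + 6*i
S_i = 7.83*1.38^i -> [7.83, 10.81, 14.91, 20.58, 28.4]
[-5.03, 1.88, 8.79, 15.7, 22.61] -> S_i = -5.03 + 6.91*i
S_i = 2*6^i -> [2, 12, 72, 432, 2592]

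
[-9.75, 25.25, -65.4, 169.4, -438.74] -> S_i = -9.75*(-2.59)^i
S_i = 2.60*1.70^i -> [2.6, 4.42, 7.51, 12.77, 21.72]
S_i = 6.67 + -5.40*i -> [6.67, 1.27, -4.13, -9.53, -14.93]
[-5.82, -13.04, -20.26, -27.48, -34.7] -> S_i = -5.82 + -7.22*i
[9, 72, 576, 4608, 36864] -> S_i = 9*8^i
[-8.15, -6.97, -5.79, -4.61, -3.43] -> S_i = -8.15 + 1.18*i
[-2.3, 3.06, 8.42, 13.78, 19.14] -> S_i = -2.30 + 5.36*i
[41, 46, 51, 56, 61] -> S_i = 41 + 5*i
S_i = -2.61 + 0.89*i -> [-2.61, -1.72, -0.83, 0.06, 0.95]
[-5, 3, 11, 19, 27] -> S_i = -5 + 8*i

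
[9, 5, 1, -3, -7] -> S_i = 9 + -4*i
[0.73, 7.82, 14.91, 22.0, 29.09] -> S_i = 0.73 + 7.09*i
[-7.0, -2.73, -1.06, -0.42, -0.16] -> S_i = -7.00*0.39^i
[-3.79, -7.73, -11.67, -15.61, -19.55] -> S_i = -3.79 + -3.94*i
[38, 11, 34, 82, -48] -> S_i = Random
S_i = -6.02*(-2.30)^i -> [-6.02, 13.85, -31.85, 73.25, -168.46]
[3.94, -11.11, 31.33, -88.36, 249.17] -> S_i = 3.94*(-2.82)^i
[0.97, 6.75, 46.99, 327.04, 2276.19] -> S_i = 0.97*6.96^i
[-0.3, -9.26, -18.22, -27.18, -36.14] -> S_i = -0.30 + -8.96*i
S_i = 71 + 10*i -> [71, 81, 91, 101, 111]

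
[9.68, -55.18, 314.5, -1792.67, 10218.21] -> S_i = 9.68*(-5.70)^i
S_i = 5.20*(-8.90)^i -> [5.2, -46.28, 411.89, -3665.84, 32625.97]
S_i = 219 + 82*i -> [219, 301, 383, 465, 547]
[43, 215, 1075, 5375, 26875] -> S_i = 43*5^i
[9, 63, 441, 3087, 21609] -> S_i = 9*7^i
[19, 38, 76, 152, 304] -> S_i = 19*2^i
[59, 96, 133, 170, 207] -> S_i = 59 + 37*i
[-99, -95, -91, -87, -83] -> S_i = -99 + 4*i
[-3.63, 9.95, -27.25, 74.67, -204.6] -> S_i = -3.63*(-2.74)^i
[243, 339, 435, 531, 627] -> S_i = 243 + 96*i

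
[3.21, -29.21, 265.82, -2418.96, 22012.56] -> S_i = 3.21*(-9.10)^i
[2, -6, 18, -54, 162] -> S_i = 2*-3^i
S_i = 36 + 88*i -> [36, 124, 212, 300, 388]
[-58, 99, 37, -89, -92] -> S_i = Random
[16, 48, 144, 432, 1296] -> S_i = 16*3^i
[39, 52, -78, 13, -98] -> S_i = Random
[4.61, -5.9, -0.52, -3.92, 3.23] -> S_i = Random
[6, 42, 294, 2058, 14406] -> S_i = 6*7^i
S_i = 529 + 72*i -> [529, 601, 673, 745, 817]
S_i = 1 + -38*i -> [1, -37, -75, -113, -151]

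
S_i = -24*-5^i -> [-24, 120, -600, 3000, -15000]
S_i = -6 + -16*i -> [-6, -22, -38, -54, -70]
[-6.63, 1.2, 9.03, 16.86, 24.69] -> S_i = -6.63 + 7.83*i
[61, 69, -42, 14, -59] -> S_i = Random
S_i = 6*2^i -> [6, 12, 24, 48, 96]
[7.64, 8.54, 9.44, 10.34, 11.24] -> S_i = 7.64 + 0.90*i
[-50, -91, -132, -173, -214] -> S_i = -50 + -41*i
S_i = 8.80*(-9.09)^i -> [8.8, -79.99, 727.13, -6609.59, 60081.15]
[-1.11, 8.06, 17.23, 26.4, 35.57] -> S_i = -1.11 + 9.17*i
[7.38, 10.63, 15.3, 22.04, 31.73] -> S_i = 7.38*1.44^i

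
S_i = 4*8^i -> [4, 32, 256, 2048, 16384]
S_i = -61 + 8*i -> [-61, -53, -45, -37, -29]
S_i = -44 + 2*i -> [-44, -42, -40, -38, -36]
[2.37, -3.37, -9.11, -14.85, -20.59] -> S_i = 2.37 + -5.74*i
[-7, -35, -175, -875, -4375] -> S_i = -7*5^i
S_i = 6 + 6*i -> [6, 12, 18, 24, 30]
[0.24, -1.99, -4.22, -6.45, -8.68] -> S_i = 0.24 + -2.23*i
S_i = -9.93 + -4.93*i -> [-9.93, -14.86, -19.79, -24.72, -29.65]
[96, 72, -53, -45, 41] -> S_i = Random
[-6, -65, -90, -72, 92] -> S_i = Random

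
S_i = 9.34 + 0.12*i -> [9.34, 9.46, 9.58, 9.7, 9.82]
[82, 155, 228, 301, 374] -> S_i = 82 + 73*i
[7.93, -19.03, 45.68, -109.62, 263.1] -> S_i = 7.93*(-2.40)^i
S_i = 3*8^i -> [3, 24, 192, 1536, 12288]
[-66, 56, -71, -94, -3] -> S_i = Random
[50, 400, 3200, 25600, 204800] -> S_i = 50*8^i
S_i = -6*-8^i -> [-6, 48, -384, 3072, -24576]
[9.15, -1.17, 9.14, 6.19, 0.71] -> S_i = Random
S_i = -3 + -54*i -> [-3, -57, -111, -165, -219]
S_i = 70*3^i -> [70, 210, 630, 1890, 5670]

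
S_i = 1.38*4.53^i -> [1.38, 6.25, 28.32, 128.28, 581.13]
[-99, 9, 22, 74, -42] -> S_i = Random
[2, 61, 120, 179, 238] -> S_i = 2 + 59*i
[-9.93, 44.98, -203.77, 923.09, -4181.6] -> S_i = -9.93*(-4.53)^i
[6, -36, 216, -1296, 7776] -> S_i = 6*-6^i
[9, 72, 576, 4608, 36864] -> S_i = 9*8^i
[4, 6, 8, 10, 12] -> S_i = 4 + 2*i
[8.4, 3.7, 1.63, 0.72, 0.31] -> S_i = 8.40*0.44^i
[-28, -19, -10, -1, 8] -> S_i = -28 + 9*i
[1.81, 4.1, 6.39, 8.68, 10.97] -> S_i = 1.81 + 2.29*i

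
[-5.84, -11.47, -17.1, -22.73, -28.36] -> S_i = -5.84 + -5.63*i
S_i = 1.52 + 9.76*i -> [1.52, 11.28, 21.04, 30.8, 40.56]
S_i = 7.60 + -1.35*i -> [7.6, 6.25, 4.9, 3.55, 2.2]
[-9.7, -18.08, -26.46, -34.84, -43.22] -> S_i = -9.70 + -8.38*i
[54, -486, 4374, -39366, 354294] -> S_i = 54*-9^i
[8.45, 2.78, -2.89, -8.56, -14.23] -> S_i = 8.45 + -5.67*i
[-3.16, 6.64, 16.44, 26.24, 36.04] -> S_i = -3.16 + 9.80*i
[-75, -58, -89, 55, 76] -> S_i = Random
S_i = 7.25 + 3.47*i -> [7.25, 10.72, 14.19, 17.66, 21.13]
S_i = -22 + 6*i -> [-22, -16, -10, -4, 2]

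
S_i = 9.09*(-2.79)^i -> [9.09, -25.36, 70.76, -197.41, 550.78]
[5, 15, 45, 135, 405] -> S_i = 5*3^i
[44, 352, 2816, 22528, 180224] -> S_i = 44*8^i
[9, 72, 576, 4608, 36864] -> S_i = 9*8^i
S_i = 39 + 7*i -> [39, 46, 53, 60, 67]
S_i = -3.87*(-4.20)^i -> [-3.87, 16.25, -68.27, 286.72, -1204.23]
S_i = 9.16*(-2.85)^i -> [9.16, -26.11, 74.4, -212.05, 604.33]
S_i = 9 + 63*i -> [9, 72, 135, 198, 261]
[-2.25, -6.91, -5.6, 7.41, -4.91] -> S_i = Random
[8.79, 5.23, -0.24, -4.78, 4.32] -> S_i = Random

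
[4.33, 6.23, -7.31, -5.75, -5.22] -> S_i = Random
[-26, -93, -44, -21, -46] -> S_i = Random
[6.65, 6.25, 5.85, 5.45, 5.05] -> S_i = 6.65 + -0.40*i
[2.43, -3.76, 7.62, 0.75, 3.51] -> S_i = Random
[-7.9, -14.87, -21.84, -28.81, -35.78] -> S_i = -7.90 + -6.97*i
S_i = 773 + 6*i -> [773, 779, 785, 791, 797]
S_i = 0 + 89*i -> [0, 89, 178, 267, 356]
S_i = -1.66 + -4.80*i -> [-1.66, -6.46, -11.26, -16.06, -20.86]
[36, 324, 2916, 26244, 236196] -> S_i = 36*9^i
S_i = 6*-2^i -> [6, -12, 24, -48, 96]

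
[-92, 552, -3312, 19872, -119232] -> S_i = -92*-6^i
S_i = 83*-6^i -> [83, -498, 2988, -17928, 107568]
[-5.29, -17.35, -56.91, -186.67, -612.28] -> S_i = -5.29*3.28^i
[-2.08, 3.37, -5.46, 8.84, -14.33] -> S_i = -2.08*(-1.62)^i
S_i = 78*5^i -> [78, 390, 1950, 9750, 48750]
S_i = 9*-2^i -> [9, -18, 36, -72, 144]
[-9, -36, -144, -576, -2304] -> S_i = -9*4^i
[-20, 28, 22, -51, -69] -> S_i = Random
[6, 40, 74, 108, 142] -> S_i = 6 + 34*i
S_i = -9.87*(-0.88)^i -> [-9.87, 8.69, -7.64, 6.73, -5.92]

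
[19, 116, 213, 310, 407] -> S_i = 19 + 97*i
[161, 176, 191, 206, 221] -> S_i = 161 + 15*i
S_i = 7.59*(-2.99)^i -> [7.59, -22.69, 67.86, -202.89, 606.63]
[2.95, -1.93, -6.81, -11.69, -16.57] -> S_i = 2.95 + -4.88*i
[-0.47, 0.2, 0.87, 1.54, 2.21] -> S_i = -0.47 + 0.67*i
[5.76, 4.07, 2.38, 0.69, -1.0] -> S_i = 5.76 + -1.69*i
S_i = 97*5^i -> [97, 485, 2425, 12125, 60625]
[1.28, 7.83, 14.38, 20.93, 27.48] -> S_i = 1.28 + 6.55*i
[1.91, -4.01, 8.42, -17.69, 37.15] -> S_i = 1.91*(-2.10)^i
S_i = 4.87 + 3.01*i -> [4.87, 7.88, 10.89, 13.9, 16.91]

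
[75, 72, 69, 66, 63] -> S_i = 75 + -3*i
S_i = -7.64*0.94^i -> [-7.64, -7.18, -6.75, -6.35, -5.96]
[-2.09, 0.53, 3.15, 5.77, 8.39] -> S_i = -2.09 + 2.62*i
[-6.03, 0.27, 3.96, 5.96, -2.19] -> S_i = Random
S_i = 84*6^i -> [84, 504, 3024, 18144, 108864]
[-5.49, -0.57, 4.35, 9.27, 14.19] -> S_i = -5.49 + 4.92*i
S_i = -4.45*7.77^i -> [-4.45, -34.58, -268.66, -2087.48, -16219.75]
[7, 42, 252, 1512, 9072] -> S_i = 7*6^i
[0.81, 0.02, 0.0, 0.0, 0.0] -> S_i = 0.81*0.03^i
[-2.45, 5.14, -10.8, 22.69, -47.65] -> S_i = -2.45*(-2.10)^i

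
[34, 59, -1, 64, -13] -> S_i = Random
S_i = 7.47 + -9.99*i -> [7.47, -2.52, -12.51, -22.5, -32.49]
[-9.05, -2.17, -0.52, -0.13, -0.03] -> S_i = -9.05*0.24^i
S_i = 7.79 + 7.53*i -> [7.79, 15.32, 22.85, 30.38, 37.91]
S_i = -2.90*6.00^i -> [-2.9, -17.4, -104.4, -626.4, -3758.4]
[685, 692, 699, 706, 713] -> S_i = 685 + 7*i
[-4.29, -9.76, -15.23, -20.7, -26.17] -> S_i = -4.29 + -5.47*i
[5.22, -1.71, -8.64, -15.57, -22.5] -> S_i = 5.22 + -6.93*i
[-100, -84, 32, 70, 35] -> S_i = Random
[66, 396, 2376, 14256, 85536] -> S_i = 66*6^i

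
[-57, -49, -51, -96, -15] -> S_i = Random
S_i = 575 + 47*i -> [575, 622, 669, 716, 763]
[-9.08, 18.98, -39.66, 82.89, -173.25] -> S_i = -9.08*(-2.09)^i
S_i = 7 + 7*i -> [7, 14, 21, 28, 35]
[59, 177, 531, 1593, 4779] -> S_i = 59*3^i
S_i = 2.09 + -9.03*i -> [2.09, -6.94, -15.97, -25.0, -34.03]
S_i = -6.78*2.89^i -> [-6.78, -19.59, -56.63, -163.65, -472.96]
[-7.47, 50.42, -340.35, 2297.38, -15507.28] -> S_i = -7.47*(-6.75)^i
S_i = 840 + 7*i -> [840, 847, 854, 861, 868]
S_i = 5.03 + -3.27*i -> [5.03, 1.76, -1.51, -4.78, -8.05]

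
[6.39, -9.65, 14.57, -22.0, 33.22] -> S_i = 6.39*(-1.51)^i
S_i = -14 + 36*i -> [-14, 22, 58, 94, 130]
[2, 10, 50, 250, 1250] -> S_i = 2*5^i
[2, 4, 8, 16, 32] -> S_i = 2*2^i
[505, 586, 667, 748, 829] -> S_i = 505 + 81*i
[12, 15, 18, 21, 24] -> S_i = 12 + 3*i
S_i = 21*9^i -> [21, 189, 1701, 15309, 137781]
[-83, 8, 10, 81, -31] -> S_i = Random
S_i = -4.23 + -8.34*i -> [-4.23, -12.57, -20.91, -29.25, -37.59]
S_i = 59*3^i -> [59, 177, 531, 1593, 4779]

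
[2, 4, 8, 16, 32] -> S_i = 2*2^i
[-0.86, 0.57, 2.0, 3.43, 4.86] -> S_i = -0.86 + 1.43*i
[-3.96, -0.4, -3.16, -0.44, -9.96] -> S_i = Random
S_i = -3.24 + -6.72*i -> [-3.24, -9.96, -16.68, -23.4, -30.12]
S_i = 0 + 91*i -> [0, 91, 182, 273, 364]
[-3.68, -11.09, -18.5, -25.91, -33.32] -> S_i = -3.68 + -7.41*i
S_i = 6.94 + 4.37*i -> [6.94, 11.31, 15.68, 20.05, 24.42]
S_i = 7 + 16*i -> [7, 23, 39, 55, 71]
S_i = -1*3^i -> [-1, -3, -9, -27, -81]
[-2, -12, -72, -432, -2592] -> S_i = -2*6^i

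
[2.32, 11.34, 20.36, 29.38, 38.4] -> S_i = 2.32 + 9.02*i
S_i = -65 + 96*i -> [-65, 31, 127, 223, 319]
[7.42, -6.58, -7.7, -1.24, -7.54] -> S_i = Random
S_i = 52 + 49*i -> [52, 101, 150, 199, 248]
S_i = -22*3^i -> [-22, -66, -198, -594, -1782]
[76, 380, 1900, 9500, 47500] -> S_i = 76*5^i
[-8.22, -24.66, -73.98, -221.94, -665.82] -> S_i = -8.22*3.00^i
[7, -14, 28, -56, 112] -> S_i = 7*-2^i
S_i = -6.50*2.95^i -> [-6.5, -19.18, -56.57, -166.87, -492.27]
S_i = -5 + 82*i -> [-5, 77, 159, 241, 323]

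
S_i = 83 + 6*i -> [83, 89, 95, 101, 107]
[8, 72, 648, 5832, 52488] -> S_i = 8*9^i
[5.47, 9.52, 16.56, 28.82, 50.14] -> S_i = 5.47*1.74^i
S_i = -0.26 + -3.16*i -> [-0.26, -3.42, -6.58, -9.74, -12.9]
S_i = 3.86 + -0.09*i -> [3.86, 3.77, 3.68, 3.59, 3.5]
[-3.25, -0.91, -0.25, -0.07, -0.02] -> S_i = -3.25*0.28^i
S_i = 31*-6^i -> [31, -186, 1116, -6696, 40176]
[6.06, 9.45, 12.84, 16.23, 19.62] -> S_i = 6.06 + 3.39*i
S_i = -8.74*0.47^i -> [-8.74, -4.11, -1.93, -0.91, -0.43]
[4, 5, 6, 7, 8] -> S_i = 4 + 1*i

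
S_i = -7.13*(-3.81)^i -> [-7.13, 27.17, -103.5, 394.33, -1502.41]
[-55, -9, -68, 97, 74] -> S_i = Random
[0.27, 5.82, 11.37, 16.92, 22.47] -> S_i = 0.27 + 5.55*i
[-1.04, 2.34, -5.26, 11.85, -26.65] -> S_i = -1.04*(-2.25)^i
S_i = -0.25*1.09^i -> [-0.25, -0.27, -0.3, -0.32, -0.35]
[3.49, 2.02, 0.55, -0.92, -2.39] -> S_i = 3.49 + -1.47*i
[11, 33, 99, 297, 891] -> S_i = 11*3^i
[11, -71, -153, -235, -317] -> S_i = 11 + -82*i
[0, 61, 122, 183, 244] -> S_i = 0 + 61*i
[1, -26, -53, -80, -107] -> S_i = 1 + -27*i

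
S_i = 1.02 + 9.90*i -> [1.02, 10.92, 20.82, 30.72, 40.62]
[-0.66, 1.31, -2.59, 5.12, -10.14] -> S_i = -0.66*(-1.98)^i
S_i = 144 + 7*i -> [144, 151, 158, 165, 172]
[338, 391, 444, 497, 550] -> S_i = 338 + 53*i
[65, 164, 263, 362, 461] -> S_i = 65 + 99*i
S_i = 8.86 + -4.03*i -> [8.86, 4.83, 0.8, -3.23, -7.26]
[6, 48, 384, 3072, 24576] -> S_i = 6*8^i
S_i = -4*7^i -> [-4, -28, -196, -1372, -9604]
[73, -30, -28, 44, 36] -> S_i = Random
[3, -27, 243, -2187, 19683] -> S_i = 3*-9^i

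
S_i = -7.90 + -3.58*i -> [-7.9, -11.48, -15.06, -18.64, -22.22]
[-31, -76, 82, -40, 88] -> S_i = Random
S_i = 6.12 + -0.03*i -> [6.12, 6.09, 6.06, 6.03, 6.0]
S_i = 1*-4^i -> [1, -4, 16, -64, 256]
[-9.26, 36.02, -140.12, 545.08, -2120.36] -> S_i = -9.26*(-3.89)^i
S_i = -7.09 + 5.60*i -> [-7.09, -1.49, 4.11, 9.71, 15.31]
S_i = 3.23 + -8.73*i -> [3.23, -5.5, -14.23, -22.96, -31.69]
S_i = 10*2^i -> [10, 20, 40, 80, 160]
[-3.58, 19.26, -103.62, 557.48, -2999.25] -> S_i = -3.58*(-5.38)^i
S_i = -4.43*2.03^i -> [-4.43, -8.99, -18.26, -37.06, -75.23]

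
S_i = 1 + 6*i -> [1, 7, 13, 19, 25]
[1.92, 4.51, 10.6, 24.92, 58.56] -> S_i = 1.92*2.35^i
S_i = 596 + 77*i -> [596, 673, 750, 827, 904]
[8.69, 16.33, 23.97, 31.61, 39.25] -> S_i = 8.69 + 7.64*i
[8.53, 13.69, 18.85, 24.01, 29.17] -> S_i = 8.53 + 5.16*i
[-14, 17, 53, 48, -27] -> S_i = Random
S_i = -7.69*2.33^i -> [-7.69, -17.92, -41.75, -97.27, -226.65]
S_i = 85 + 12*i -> [85, 97, 109, 121, 133]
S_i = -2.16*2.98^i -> [-2.16, -6.44, -19.18, -57.16, -170.34]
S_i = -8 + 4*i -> [-8, -4, 0, 4, 8]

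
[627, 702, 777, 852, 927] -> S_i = 627 + 75*i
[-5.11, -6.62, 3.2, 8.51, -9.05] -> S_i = Random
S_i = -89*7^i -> [-89, -623, -4361, -30527, -213689]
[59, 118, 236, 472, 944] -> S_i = 59*2^i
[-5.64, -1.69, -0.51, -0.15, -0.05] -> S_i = -5.64*0.30^i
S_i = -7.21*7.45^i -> [-7.21, -53.71, -400.17, -2981.29, -22210.6]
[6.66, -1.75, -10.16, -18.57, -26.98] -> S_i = 6.66 + -8.41*i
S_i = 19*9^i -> [19, 171, 1539, 13851, 124659]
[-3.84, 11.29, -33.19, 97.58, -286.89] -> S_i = -3.84*(-2.94)^i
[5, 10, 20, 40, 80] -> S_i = 5*2^i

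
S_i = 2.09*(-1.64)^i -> [2.09, -3.43, 5.62, -9.22, 15.12]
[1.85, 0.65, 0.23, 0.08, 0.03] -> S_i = 1.85*0.35^i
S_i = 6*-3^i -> [6, -18, 54, -162, 486]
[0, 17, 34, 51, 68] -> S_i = 0 + 17*i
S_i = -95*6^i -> [-95, -570, -3420, -20520, -123120]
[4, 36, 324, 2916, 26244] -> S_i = 4*9^i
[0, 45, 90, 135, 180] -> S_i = 0 + 45*i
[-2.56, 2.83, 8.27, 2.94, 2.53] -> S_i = Random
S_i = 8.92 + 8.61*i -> [8.92, 17.53, 26.14, 34.75, 43.36]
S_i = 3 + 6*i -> [3, 9, 15, 21, 27]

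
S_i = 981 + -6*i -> [981, 975, 969, 963, 957]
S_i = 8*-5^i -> [8, -40, 200, -1000, 5000]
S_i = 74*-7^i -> [74, -518, 3626, -25382, 177674]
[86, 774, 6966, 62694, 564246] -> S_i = 86*9^i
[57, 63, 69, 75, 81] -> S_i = 57 + 6*i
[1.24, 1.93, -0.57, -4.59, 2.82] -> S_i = Random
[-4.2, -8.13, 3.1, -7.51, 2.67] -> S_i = Random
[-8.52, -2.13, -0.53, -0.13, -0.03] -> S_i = -8.52*0.25^i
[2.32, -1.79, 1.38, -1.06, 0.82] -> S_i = 2.32*(-0.77)^i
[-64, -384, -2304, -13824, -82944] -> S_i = -64*6^i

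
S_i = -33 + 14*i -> [-33, -19, -5, 9, 23]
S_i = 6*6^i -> [6, 36, 216, 1296, 7776]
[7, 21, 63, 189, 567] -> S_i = 7*3^i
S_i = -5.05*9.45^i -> [-5.05, -47.72, -450.98, -4261.74, -40273.43]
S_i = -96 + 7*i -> [-96, -89, -82, -75, -68]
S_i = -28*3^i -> [-28, -84, -252, -756, -2268]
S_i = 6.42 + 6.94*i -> [6.42, 13.36, 20.3, 27.24, 34.18]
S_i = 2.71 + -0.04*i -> [2.71, 2.67, 2.63, 2.59, 2.55]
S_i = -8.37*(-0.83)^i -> [-8.37, 6.95, -5.77, 4.79, -3.97]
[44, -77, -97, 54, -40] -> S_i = Random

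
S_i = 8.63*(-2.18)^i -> [8.63, -18.81, 41.01, -89.41, 194.91]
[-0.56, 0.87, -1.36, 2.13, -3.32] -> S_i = -0.56*(-1.56)^i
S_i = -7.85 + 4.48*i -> [-7.85, -3.37, 1.11, 5.59, 10.07]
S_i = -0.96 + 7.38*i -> [-0.96, 6.42, 13.8, 21.18, 28.56]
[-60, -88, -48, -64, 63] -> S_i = Random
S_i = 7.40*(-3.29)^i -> [7.4, -24.35, 80.1, -263.52, 866.99]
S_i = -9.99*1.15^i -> [-9.99, -11.49, -13.21, -15.19, -17.47]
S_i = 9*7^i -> [9, 63, 441, 3087, 21609]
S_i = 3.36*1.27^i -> [3.36, 4.27, 5.42, 6.88, 8.74]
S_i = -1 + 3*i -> [-1, 2, 5, 8, 11]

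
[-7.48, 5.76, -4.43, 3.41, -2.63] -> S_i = -7.48*(-0.77)^i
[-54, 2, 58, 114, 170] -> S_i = -54 + 56*i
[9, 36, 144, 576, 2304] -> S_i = 9*4^i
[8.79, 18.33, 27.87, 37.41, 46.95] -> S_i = 8.79 + 9.54*i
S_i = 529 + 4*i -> [529, 533, 537, 541, 545]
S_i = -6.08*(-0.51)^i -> [-6.08, 3.1, -1.58, 0.81, -0.41]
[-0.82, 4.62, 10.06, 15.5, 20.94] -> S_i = -0.82 + 5.44*i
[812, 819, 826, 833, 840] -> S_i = 812 + 7*i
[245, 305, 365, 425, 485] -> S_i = 245 + 60*i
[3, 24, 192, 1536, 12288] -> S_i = 3*8^i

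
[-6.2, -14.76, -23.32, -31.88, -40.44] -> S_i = -6.20 + -8.56*i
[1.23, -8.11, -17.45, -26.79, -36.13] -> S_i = 1.23 + -9.34*i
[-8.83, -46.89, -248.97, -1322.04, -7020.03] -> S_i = -8.83*5.31^i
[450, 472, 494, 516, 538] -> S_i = 450 + 22*i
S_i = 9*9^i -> [9, 81, 729, 6561, 59049]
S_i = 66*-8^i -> [66, -528, 4224, -33792, 270336]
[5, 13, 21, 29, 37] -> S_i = 5 + 8*i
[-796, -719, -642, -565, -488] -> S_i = -796 + 77*i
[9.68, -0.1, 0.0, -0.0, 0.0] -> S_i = 9.68*(-0.01)^i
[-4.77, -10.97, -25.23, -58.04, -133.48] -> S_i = -4.77*2.30^i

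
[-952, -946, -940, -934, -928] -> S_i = -952 + 6*i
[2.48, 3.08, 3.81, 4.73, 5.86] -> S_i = 2.48*1.24^i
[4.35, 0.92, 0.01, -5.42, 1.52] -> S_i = Random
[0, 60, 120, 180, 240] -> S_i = 0 + 60*i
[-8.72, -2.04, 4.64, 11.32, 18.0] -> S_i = -8.72 + 6.68*i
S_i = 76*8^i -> [76, 608, 4864, 38912, 311296]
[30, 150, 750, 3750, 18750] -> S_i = 30*5^i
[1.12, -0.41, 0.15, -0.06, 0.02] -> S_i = 1.12*(-0.37)^i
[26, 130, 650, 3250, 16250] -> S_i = 26*5^i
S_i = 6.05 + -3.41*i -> [6.05, 2.64, -0.77, -4.18, -7.59]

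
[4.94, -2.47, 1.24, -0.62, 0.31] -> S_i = 4.94*(-0.50)^i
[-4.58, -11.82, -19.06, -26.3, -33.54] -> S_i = -4.58 + -7.24*i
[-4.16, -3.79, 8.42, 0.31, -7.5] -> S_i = Random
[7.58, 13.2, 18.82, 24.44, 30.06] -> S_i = 7.58 + 5.62*i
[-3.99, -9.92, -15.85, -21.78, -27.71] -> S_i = -3.99 + -5.93*i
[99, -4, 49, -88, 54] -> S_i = Random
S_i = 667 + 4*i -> [667, 671, 675, 679, 683]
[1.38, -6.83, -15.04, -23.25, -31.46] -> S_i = 1.38 + -8.21*i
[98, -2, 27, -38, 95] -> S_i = Random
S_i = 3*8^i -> [3, 24, 192, 1536, 12288]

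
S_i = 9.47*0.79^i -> [9.47, 7.48, 5.91, 4.67, 3.69]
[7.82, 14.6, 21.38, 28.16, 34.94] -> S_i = 7.82 + 6.78*i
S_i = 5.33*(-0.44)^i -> [5.33, -2.35, 1.03, -0.45, 0.2]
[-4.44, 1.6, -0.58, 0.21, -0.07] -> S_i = -4.44*(-0.36)^i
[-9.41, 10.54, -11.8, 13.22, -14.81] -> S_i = -9.41*(-1.12)^i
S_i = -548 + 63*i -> [-548, -485, -422, -359, -296]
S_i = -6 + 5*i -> [-6, -1, 4, 9, 14]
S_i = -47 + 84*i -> [-47, 37, 121, 205, 289]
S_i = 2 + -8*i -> [2, -6, -14, -22, -30]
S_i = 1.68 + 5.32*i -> [1.68, 7.0, 12.32, 17.64, 22.96]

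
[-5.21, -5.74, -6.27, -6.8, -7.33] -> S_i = -5.21 + -0.53*i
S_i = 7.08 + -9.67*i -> [7.08, -2.59, -12.26, -21.93, -31.6]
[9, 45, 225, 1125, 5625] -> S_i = 9*5^i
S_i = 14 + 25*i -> [14, 39, 64, 89, 114]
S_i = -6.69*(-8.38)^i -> [-6.69, 56.06, -469.8, 3936.93, -32991.51]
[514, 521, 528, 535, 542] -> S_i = 514 + 7*i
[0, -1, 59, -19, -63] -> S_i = Random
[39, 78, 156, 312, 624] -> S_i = 39*2^i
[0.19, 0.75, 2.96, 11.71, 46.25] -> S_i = 0.19*3.95^i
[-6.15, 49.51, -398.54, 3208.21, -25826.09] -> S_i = -6.15*(-8.05)^i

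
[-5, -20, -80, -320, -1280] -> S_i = -5*4^i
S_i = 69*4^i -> [69, 276, 1104, 4416, 17664]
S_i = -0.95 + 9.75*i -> [-0.95, 8.8, 18.55, 28.3, 38.05]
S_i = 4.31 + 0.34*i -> [4.31, 4.65, 4.99, 5.33, 5.67]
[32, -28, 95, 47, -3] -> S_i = Random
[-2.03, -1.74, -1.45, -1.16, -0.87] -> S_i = -2.03 + 0.29*i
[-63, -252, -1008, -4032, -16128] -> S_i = -63*4^i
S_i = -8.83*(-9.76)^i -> [-8.83, 86.18, -841.12, 8209.38, -80123.51]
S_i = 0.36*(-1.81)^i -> [0.36, -0.65, 1.18, -2.13, 3.86]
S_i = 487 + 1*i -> [487, 488, 489, 490, 491]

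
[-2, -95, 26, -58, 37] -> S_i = Random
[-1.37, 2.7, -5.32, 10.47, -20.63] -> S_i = -1.37*(-1.97)^i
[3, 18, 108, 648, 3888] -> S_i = 3*6^i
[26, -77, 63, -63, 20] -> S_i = Random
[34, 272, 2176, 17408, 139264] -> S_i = 34*8^i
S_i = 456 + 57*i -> [456, 513, 570, 627, 684]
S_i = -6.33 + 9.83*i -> [-6.33, 3.5, 13.33, 23.16, 32.99]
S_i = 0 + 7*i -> [0, 7, 14, 21, 28]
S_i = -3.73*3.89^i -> [-3.73, -14.51, -56.44, -219.56, -854.1]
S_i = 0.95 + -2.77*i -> [0.95, -1.82, -4.59, -7.36, -10.13]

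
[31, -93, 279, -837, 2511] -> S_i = 31*-3^i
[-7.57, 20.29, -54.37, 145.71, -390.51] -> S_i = -7.57*(-2.68)^i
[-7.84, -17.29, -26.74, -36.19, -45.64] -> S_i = -7.84 + -9.45*i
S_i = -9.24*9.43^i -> [-9.24, -87.13, -821.67, -7748.31, -73066.57]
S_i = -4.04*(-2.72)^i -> [-4.04, 10.99, -29.89, 81.3, -221.13]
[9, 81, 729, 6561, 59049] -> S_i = 9*9^i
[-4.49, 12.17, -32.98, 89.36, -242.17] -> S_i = -4.49*(-2.71)^i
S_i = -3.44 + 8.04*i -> [-3.44, 4.6, 12.64, 20.68, 28.72]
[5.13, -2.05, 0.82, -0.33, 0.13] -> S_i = 5.13*(-0.40)^i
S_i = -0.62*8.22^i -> [-0.62, -5.1, -41.89, -344.36, -2830.6]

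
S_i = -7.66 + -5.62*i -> [-7.66, -13.28, -18.9, -24.52, -30.14]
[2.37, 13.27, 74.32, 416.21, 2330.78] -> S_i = 2.37*5.60^i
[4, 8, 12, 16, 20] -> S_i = 4 + 4*i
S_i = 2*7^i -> [2, 14, 98, 686, 4802]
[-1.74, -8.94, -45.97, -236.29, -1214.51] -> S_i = -1.74*5.14^i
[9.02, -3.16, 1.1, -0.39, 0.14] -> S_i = 9.02*(-0.35)^i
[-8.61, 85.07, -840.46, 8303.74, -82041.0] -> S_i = -8.61*(-9.88)^i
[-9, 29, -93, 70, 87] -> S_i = Random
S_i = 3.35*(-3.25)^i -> [3.35, -10.89, 35.38, -115.0, 373.75]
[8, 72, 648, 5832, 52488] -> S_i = 8*9^i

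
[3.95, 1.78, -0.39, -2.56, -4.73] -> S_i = 3.95 + -2.17*i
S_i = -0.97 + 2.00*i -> [-0.97, 1.03, 3.03, 5.03, 7.03]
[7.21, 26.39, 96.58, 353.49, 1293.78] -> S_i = 7.21*3.66^i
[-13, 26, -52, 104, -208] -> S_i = -13*-2^i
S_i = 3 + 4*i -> [3, 7, 11, 15, 19]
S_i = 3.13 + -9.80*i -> [3.13, -6.67, -16.47, -26.27, -36.07]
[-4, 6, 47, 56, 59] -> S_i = Random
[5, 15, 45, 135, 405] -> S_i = 5*3^i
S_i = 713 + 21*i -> [713, 734, 755, 776, 797]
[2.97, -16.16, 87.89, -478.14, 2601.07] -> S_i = 2.97*(-5.44)^i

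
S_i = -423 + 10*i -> [-423, -413, -403, -393, -383]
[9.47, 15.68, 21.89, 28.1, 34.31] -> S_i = 9.47 + 6.21*i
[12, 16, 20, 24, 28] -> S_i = 12 + 4*i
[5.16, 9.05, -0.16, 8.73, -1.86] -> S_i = Random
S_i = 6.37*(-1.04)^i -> [6.37, -6.62, 6.89, -7.17, 7.45]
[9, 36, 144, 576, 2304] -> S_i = 9*4^i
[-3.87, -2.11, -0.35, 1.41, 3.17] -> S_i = -3.87 + 1.76*i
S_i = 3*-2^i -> [3, -6, 12, -24, 48]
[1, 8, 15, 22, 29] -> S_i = 1 + 7*i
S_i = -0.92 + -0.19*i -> [-0.92, -1.11, -1.3, -1.49, -1.68]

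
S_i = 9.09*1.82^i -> [9.09, 16.54, 30.11, 54.8, 99.74]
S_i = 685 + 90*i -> [685, 775, 865, 955, 1045]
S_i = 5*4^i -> [5, 20, 80, 320, 1280]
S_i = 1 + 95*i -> [1, 96, 191, 286, 381]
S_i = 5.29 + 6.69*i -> [5.29, 11.98, 18.67, 25.36, 32.05]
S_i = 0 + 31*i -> [0, 31, 62, 93, 124]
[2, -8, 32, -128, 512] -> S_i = 2*-4^i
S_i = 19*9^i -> [19, 171, 1539, 13851, 124659]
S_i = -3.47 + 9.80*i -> [-3.47, 6.33, 16.13, 25.93, 35.73]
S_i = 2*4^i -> [2, 8, 32, 128, 512]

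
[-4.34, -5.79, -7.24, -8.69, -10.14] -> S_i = -4.34 + -1.45*i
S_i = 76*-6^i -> [76, -456, 2736, -16416, 98496]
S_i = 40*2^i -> [40, 80, 160, 320, 640]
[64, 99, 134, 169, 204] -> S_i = 64 + 35*i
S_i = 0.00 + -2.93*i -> [0.0, -2.93, -5.86, -8.79, -11.72]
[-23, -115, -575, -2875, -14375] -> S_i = -23*5^i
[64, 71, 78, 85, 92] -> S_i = 64 + 7*i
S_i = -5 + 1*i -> [-5, -4, -3, -2, -1]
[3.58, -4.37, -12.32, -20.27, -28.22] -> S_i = 3.58 + -7.95*i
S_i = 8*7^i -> [8, 56, 392, 2744, 19208]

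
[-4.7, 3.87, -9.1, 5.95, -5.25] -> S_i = Random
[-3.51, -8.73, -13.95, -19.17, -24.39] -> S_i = -3.51 + -5.22*i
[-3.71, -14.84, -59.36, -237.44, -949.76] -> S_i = -3.71*4.00^i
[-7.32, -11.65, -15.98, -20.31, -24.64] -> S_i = -7.32 + -4.33*i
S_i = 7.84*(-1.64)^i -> [7.84, -12.86, 21.09, -34.58, 56.71]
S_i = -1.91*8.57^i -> [-1.91, -16.37, -140.28, -1202.2, -10302.83]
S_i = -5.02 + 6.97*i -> [-5.02, 1.95, 8.92, 15.89, 22.86]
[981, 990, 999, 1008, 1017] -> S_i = 981 + 9*i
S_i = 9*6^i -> [9, 54, 324, 1944, 11664]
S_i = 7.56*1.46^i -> [7.56, 11.04, 16.11, 23.53, 34.35]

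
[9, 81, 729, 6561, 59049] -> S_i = 9*9^i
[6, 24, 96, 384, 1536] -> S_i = 6*4^i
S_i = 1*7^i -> [1, 7, 49, 343, 2401]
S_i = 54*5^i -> [54, 270, 1350, 6750, 33750]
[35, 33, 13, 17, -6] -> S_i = Random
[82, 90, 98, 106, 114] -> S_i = 82 + 8*i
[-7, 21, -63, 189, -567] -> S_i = -7*-3^i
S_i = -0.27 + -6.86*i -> [-0.27, -7.13, -13.99, -20.85, -27.71]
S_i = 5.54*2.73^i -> [5.54, 15.12, 41.29, 112.72, 307.72]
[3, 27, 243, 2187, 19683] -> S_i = 3*9^i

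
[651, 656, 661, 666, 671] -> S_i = 651 + 5*i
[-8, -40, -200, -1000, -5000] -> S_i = -8*5^i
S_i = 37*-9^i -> [37, -333, 2997, -26973, 242757]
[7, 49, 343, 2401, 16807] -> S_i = 7*7^i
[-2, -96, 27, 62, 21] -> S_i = Random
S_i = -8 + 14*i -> [-8, 6, 20, 34, 48]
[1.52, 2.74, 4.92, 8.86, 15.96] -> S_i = 1.52*1.80^i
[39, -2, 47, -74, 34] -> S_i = Random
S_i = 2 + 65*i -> [2, 67, 132, 197, 262]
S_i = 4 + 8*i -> [4, 12, 20, 28, 36]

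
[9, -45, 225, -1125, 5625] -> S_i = 9*-5^i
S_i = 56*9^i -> [56, 504, 4536, 40824, 367416]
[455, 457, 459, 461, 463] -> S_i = 455 + 2*i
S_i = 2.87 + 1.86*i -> [2.87, 4.73, 6.59, 8.45, 10.31]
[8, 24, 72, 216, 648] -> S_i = 8*3^i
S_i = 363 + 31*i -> [363, 394, 425, 456, 487]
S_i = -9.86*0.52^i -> [-9.86, -5.13, -2.67, -1.39, -0.72]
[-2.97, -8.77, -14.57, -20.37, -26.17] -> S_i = -2.97 + -5.80*i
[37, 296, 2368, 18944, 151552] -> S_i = 37*8^i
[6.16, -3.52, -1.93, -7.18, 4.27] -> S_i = Random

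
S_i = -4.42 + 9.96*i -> [-4.42, 5.54, 15.5, 25.46, 35.42]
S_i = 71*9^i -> [71, 639, 5751, 51759, 465831]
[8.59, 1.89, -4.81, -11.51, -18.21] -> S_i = 8.59 + -6.70*i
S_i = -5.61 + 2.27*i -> [-5.61, -3.34, -1.07, 1.2, 3.47]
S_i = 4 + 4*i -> [4, 8, 12, 16, 20]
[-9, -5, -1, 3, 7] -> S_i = -9 + 4*i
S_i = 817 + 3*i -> [817, 820, 823, 826, 829]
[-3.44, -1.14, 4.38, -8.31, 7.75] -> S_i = Random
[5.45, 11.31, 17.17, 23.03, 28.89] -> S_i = 5.45 + 5.86*i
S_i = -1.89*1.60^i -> [-1.89, -3.02, -4.84, -7.74, -12.39]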